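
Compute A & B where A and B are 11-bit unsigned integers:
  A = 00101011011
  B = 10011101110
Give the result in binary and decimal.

Apply & to each column (1 only where both bits are 1):
  00101011011
& 10011101110
-------------
  00001001010

Answer: 00001001010 (74)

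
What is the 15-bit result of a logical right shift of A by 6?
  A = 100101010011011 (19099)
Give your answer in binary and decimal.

Logical shift right by 6: drop the bottom 6 bit(s), prepend 6 zero(s) on the left.
  100101010011011  ->  keep [100101010], discard [011011], prepend 000000
= 000000100101010

Answer: 000000100101010 (298)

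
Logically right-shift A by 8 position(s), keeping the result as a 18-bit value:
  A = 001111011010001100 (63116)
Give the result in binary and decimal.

Logical shift right by 8: drop the bottom 8 bit(s), prepend 8 zero(s) on the left.
  001111011010001100  ->  keep [0011110110], discard [10001100], prepend 00000000
= 000000000011110110

Answer: 000000000011110110 (246)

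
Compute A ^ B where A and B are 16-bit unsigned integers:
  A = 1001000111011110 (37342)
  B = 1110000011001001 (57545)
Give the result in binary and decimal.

Apply ^ to each column (1 where bits differ):
  1001000111011110
^ 1110000011001001
------------------
  0111000100010111

Answer: 0111000100010111 (28951)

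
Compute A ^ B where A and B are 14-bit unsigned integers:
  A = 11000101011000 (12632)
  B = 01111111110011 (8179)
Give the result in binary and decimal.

Apply ^ to each column (1 where bits differ):
  11000101011000
^ 01111111110011
----------------
  10111010101011

Answer: 10111010101011 (11947)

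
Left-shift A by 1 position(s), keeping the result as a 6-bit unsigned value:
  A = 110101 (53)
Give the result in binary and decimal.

Shift left by 1: drop the top 1 bit(s), append 1 zero(s) on the right.
  110101  ->  discard [1], keep [10101], append 0
= 101010

Answer: 101010 (42)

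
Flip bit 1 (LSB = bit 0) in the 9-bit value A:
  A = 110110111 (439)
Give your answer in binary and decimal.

Mask = 1 << 1 = 000000010
Bit 1 of A is 1; XOR with the mask flips it to 0.
  110110111
^ 000000010
-----------
  110110101

Answer: 110110101 (437)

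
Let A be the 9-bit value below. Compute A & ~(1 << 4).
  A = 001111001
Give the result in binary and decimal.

Mask = ~(1 << 4) = 111101111
Bit 4 of A is 1, so AND-ing with the mask clears it to 0.
  001111001
& 111101111
-----------
  001101001

Answer: 001101001 (105)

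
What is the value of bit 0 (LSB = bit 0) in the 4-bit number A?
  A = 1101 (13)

Bit 0 is the 1st from the right.
  1101
     ^
That bit is 1.

Answer: 1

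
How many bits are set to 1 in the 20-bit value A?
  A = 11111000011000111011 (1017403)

11111000011000111011
1-bits at positions (from bit 0 = LSB): 0, 1, 3, 4, 5, 9, 10, 15, 16, 17, 18, 19
Count = 12

Answer: 12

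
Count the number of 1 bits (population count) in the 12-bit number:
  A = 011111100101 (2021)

011111100101
1-bits at positions (from bit 0 = LSB): 0, 2, 5, 6, 7, 8, 9, 10
Count = 8

Answer: 8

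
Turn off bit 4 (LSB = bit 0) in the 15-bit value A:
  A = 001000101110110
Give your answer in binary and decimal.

Mask = ~(1 << 4) = 111111111101111
Bit 4 of A is 1, so AND-ing with the mask clears it to 0.
  001000101110110
& 111111111101111
-----------------
  001000101100110

Answer: 001000101100110 (4454)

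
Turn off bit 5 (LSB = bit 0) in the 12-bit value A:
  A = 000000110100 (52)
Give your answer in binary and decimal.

Mask = ~(1 << 5) = 111111011111
Bit 5 of A is 1, so AND-ing with the mask clears it to 0.
  000000110100
& 111111011111
--------------
  000000010100

Answer: 000000010100 (20)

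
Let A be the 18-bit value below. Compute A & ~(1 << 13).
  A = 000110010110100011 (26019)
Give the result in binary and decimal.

Mask = ~(1 << 13) = 111101111111111111
Bit 13 of A is 1, so AND-ing with the mask clears it to 0.
  000110010110100011
& 111101111111111111
--------------------
  000100010110100011

Answer: 000100010110100011 (17827)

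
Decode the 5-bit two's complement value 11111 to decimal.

MSB is 1, so the value is negative. Find the magnitude:
1. Invert bits:  00000
2. Add 1:        00001  = 1
3. Apply sign:   -1

Answer: -1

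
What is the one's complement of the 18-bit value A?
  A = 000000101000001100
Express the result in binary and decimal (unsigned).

Flip each bit (0->1, 1->0):
  000000101000001100
  111111010111110011

Answer: 111111010111110011 (259571)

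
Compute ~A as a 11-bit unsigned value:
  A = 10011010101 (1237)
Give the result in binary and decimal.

Flip each bit (0->1, 1->0):
  10011010101
  01100101010

Answer: 01100101010 (810)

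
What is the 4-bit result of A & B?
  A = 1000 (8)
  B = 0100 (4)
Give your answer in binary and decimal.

Apply & to each column (1 only where both bits are 1):
  1000
& 0100
------
  0000

Answer: 0000 (0)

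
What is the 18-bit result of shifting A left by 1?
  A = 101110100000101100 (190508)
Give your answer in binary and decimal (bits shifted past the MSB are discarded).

Shift left by 1: drop the top 1 bit(s), append 1 zero(s) on the right.
  101110100000101100  ->  discard [1], keep [01110100000101100], append 0
= 011101000001011000

Answer: 011101000001011000 (118872)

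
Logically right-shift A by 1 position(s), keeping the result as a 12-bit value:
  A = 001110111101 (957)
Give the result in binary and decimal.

Logical shift right by 1: drop the bottom 1 bit(s), prepend 1 zero(s) on the left.
  001110111101  ->  keep [00111011110], discard [1], prepend 0
= 000111011110

Answer: 000111011110 (478)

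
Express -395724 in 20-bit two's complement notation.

1. Binary of +395724:  01100000100111001100
2. Invert bits:     10011111011000110011
3. Add 1:           10011111011000110100

Answer: 10011111011000110100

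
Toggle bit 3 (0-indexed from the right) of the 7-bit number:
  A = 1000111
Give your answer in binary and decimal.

Mask = 1 << 3 = 0001000
Bit 3 of A is 0; XOR with the mask flips it to 1.
  1000111
^ 0001000
---------
  1001111

Answer: 1001111 (79)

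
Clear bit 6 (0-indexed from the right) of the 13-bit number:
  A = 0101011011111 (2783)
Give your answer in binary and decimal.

Mask = ~(1 << 6) = 1111110111111
Bit 6 of A is 1, so AND-ing with the mask clears it to 0.
  0101011011111
& 1111110111111
---------------
  0101010011111

Answer: 0101010011111 (2719)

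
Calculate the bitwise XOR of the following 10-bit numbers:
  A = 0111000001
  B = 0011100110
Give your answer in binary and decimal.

Apply ^ to each column (1 where bits differ):
  0111000001
^ 0011100110
------------
  0100100111

Answer: 0100100111 (295)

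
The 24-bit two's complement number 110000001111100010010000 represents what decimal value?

MSB is 1, so the value is negative. Find the magnitude:
1. Invert bits:  001111110000011101101111
2. Add 1:        001111110000011101110000  = 4130672
3. Apply sign:   -4130672

Answer: -4130672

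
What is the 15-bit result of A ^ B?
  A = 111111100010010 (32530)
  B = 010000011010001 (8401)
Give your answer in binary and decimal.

Apply ^ to each column (1 where bits differ):
  111111100010010
^ 010000011010001
-----------------
  101111111000011

Answer: 101111111000011 (24515)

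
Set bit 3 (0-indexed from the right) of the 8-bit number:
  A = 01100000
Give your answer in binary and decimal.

Mask = 1 << 3 = 00001000
Bit 3 of A is 0, so OR-ing with the mask flips it to 1.
  01100000
| 00001000
----------
  01101000

Answer: 01101000 (104)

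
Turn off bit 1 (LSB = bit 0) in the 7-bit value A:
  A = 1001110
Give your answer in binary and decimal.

Mask = ~(1 << 1) = 1111101
Bit 1 of A is 1, so AND-ing with the mask clears it to 0.
  1001110
& 1111101
---------
  1001100

Answer: 1001100 (76)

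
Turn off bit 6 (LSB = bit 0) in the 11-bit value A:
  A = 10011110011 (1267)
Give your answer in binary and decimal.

Mask = ~(1 << 6) = 11110111111
Bit 6 of A is 1, so AND-ing with the mask clears it to 0.
  10011110011
& 11110111111
-------------
  10010110011

Answer: 10010110011 (1203)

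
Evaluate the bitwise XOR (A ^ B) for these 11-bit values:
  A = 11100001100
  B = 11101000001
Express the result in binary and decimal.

Apply ^ to each column (1 where bits differ):
  11100001100
^ 11101000001
-------------
  00001001101

Answer: 00001001101 (77)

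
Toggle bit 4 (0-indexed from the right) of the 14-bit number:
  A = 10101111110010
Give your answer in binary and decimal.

Mask = 1 << 4 = 00000000010000
Bit 4 of A is 1; XOR with the mask flips it to 0.
  10101111110010
^ 00000000010000
----------------
  10101111100010

Answer: 10101111100010 (11234)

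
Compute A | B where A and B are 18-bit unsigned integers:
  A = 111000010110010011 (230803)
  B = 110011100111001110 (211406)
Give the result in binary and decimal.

Apply | to each column (1 where either bit is 1):
  111000010110010011
| 110011100111001110
--------------------
  111011110111011111

Answer: 111011110111011111 (245215)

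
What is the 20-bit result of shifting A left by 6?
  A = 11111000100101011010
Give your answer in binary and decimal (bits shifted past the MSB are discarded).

Shift left by 6: drop the top 6 bit(s), append 6 zero(s) on the right.
  11111000100101011010  ->  discard [111110], keep [00100101011010], append 000000
= 00100101011010000000

Answer: 00100101011010000000 (153216)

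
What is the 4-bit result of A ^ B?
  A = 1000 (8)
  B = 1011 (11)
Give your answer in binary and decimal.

Apply ^ to each column (1 where bits differ):
  1000
^ 1011
------
  0011

Answer: 0011 (3)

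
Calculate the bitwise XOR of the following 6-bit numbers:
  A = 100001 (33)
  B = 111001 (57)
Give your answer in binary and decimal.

Apply ^ to each column (1 where bits differ):
  100001
^ 111001
--------
  011000

Answer: 011000 (24)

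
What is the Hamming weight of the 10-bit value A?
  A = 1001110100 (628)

1001110100
1-bits at positions (from bit 0 = LSB): 2, 4, 5, 6, 9
Count = 5

Answer: 5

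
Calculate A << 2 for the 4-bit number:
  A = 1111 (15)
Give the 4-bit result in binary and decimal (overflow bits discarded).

Shift left by 2: drop the top 2 bit(s), append 2 zero(s) on the right.
  1111  ->  discard [11], keep [11], append 00
= 1100

Answer: 1100 (12)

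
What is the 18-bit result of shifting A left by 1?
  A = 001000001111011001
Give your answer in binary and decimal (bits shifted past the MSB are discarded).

Shift left by 1: drop the top 1 bit(s), append 1 zero(s) on the right.
  001000001111011001  ->  discard [0], keep [01000001111011001], append 0
= 010000011110110010

Answer: 010000011110110010 (67506)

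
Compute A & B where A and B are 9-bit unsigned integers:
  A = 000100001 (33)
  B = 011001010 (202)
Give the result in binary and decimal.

Apply & to each column (1 only where both bits are 1):
  000100001
& 011001010
-----------
  000000000

Answer: 000000000 (0)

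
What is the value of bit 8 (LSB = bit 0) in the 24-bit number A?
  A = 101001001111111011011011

Bit 8 is the 9th from the right.
  101001001111111011011011
                 ^
That bit is 0.

Answer: 0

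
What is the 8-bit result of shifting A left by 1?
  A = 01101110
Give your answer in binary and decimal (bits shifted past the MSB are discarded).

Shift left by 1: drop the top 1 bit(s), append 1 zero(s) on the right.
  01101110  ->  discard [0], keep [1101110], append 0
= 11011100

Answer: 11011100 (220)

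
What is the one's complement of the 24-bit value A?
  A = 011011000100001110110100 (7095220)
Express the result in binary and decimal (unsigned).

Flip each bit (0->1, 1->0):
  011011000100001110110100
  100100111011110001001011

Answer: 100100111011110001001011 (9681995)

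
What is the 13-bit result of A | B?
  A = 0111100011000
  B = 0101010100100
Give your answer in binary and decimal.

Apply | to each column (1 where either bit is 1):
  0111100011000
| 0101010100100
---------------
  0111110111100

Answer: 0111110111100 (4028)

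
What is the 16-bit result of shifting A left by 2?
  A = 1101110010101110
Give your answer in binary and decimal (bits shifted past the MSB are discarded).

Shift left by 2: drop the top 2 bit(s), append 2 zero(s) on the right.
  1101110010101110  ->  discard [11], keep [01110010101110], append 00
= 0111001010111000

Answer: 0111001010111000 (29368)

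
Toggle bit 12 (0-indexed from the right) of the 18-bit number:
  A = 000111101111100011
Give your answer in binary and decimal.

Mask = 1 << 12 = 000001000000000000
Bit 12 of A is 1; XOR with the mask flips it to 0.
  000111101111100011
^ 000001000000000000
--------------------
  000110101111100011

Answer: 000110101111100011 (27619)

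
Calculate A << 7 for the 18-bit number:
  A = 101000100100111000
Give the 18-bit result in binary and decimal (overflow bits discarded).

Shift left by 7: drop the top 7 bit(s), append 7 zero(s) on the right.
  101000100100111000  ->  discard [1010001], keep [00100111000], append 0000000
= 001001110000000000

Answer: 001001110000000000 (39936)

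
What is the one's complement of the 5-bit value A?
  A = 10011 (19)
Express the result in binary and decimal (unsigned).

Flip each bit (0->1, 1->0):
  10011
  01100

Answer: 01100 (12)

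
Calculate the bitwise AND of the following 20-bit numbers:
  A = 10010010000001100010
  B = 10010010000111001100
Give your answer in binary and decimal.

Apply & to each column (1 only where both bits are 1):
  10010010000001100010
& 10010010000111001100
----------------------
  10010010000001000000

Answer: 10010010000001000000 (598080)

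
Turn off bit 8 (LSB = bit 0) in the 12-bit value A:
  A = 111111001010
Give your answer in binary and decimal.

Mask = ~(1 << 8) = 111011111111
Bit 8 of A is 1, so AND-ing with the mask clears it to 0.
  111111001010
& 111011111111
--------------
  111011001010

Answer: 111011001010 (3786)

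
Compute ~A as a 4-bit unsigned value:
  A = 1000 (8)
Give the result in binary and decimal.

Flip each bit (0->1, 1->0):
  1000
  0111

Answer: 0111 (7)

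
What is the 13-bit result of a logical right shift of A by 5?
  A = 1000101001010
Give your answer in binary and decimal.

Logical shift right by 5: drop the bottom 5 bit(s), prepend 5 zero(s) on the left.
  1000101001010  ->  keep [10001010], discard [01010], prepend 00000
= 0000010001010

Answer: 0000010001010 (138)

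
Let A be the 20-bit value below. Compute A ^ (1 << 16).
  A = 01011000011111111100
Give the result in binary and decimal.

Mask = 1 << 16 = 00010000000000000000
Bit 16 of A is 1; XOR with the mask flips it to 0.
  01011000011111111100
^ 00010000000000000000
----------------------
  01001000011111111100

Answer: 01001000011111111100 (296956)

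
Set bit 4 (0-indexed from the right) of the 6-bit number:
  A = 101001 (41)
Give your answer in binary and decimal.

Mask = 1 << 4 = 010000
Bit 4 of A is 0, so OR-ing with the mask flips it to 1.
  101001
| 010000
--------
  111001

Answer: 111001 (57)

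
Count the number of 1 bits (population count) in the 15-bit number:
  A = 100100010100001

100100010100001
1-bits at positions (from bit 0 = LSB): 0, 5, 7, 11, 14
Count = 5

Answer: 5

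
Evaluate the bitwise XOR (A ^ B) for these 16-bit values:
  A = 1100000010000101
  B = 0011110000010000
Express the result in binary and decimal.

Apply ^ to each column (1 where bits differ):
  1100000010000101
^ 0011110000010000
------------------
  1111110010010101

Answer: 1111110010010101 (64661)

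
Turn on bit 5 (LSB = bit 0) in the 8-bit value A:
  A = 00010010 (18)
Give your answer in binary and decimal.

Mask = 1 << 5 = 00100000
Bit 5 of A is 0, so OR-ing with the mask flips it to 1.
  00010010
| 00100000
----------
  00110010

Answer: 00110010 (50)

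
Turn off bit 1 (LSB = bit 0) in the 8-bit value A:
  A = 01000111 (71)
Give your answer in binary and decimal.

Mask = ~(1 << 1) = 11111101
Bit 1 of A is 1, so AND-ing with the mask clears it to 0.
  01000111
& 11111101
----------
  01000101

Answer: 01000101 (69)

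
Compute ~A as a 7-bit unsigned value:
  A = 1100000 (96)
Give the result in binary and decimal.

Flip each bit (0->1, 1->0):
  1100000
  0011111

Answer: 0011111 (31)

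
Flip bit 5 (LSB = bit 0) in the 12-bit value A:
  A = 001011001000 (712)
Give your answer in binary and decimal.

Mask = 1 << 5 = 000000100000
Bit 5 of A is 0; XOR with the mask flips it to 1.
  001011001000
^ 000000100000
--------------
  001011101000

Answer: 001011101000 (744)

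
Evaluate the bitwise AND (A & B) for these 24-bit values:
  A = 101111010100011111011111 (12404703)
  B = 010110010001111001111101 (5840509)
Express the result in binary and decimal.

Apply & to each column (1 only where both bits are 1):
  101111010100011111011111
& 010110010001111001111101
--------------------------
  000110010000011001011101

Answer: 000110010000011001011101 (1640029)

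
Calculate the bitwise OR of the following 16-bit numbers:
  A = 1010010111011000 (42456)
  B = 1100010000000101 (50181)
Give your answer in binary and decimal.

Apply | to each column (1 where either bit is 1):
  1010010111011000
| 1100010000000101
------------------
  1110010111011101

Answer: 1110010111011101 (58845)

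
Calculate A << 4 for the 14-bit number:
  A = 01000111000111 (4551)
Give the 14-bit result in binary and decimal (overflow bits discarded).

Shift left by 4: drop the top 4 bit(s), append 4 zero(s) on the right.
  01000111000111  ->  discard [0100], keep [0111000111], append 0000
= 01110001110000

Answer: 01110001110000 (7280)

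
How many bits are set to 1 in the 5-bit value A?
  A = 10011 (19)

10011
1-bits at positions (from bit 0 = LSB): 0, 1, 4
Count = 3

Answer: 3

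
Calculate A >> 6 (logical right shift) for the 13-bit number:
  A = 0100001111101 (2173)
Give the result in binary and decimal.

Logical shift right by 6: drop the bottom 6 bit(s), prepend 6 zero(s) on the left.
  0100001111101  ->  keep [0100001], discard [111101], prepend 000000
= 0000000100001

Answer: 0000000100001 (33)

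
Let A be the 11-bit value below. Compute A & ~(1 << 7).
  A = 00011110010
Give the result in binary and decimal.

Mask = ~(1 << 7) = 11101111111
Bit 7 of A is 1, so AND-ing with the mask clears it to 0.
  00011110010
& 11101111111
-------------
  00001110010

Answer: 00001110010 (114)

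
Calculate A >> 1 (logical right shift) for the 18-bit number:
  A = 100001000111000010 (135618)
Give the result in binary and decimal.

Logical shift right by 1: drop the bottom 1 bit(s), prepend 1 zero(s) on the left.
  100001000111000010  ->  keep [10000100011100001], discard [0], prepend 0
= 010000100011100001

Answer: 010000100011100001 (67809)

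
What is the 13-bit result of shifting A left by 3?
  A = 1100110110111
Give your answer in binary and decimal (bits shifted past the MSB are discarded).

Shift left by 3: drop the top 3 bit(s), append 3 zero(s) on the right.
  1100110110111  ->  discard [110], keep [0110110111], append 000
= 0110110111000

Answer: 0110110111000 (3512)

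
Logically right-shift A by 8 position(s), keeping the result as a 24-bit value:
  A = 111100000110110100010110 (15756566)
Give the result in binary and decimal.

Logical shift right by 8: drop the bottom 8 bit(s), prepend 8 zero(s) on the left.
  111100000110110100010110  ->  keep [1111000001101101], discard [00010110], prepend 00000000
= 000000001111000001101101

Answer: 000000001111000001101101 (61549)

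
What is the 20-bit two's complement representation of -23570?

1. Binary of +23570:  00000101110000010010
2. Invert bits:     11111010001111101101
3. Add 1:           11111010001111101110

Answer: 11111010001111101110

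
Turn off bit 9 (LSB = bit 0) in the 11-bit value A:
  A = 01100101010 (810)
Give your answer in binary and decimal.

Mask = ~(1 << 9) = 10111111111
Bit 9 of A is 1, so AND-ing with the mask clears it to 0.
  01100101010
& 10111111111
-------------
  00100101010

Answer: 00100101010 (298)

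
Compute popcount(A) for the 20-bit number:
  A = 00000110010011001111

00000110010011001111
1-bits at positions (from bit 0 = LSB): 0, 1, 2, 3, 6, 7, 10, 13, 14
Count = 9

Answer: 9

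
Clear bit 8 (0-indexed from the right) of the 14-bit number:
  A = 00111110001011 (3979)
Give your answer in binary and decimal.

Mask = ~(1 << 8) = 11111011111111
Bit 8 of A is 1, so AND-ing with the mask clears it to 0.
  00111110001011
& 11111011111111
----------------
  00111010001011

Answer: 00111010001011 (3723)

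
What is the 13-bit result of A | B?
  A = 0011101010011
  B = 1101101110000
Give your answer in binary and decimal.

Apply | to each column (1 where either bit is 1):
  0011101010011
| 1101101110000
---------------
  1111101110011

Answer: 1111101110011 (8051)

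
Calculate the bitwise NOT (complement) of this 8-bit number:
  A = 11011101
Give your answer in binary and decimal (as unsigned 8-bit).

Flip each bit (0->1, 1->0):
  11011101
  00100010

Answer: 00100010 (34)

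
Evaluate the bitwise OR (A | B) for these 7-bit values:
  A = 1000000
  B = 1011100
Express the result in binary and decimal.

Apply | to each column (1 where either bit is 1):
  1000000
| 1011100
---------
  1011100

Answer: 1011100 (92)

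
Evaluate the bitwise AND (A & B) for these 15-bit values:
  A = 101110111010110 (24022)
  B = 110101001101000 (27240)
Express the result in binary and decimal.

Apply & to each column (1 only where both bits are 1):
  101110111010110
& 110101001101000
-----------------
  100100001000000

Answer: 100100001000000 (18496)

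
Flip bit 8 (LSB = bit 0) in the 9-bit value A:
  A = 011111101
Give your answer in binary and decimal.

Mask = 1 << 8 = 100000000
Bit 8 of A is 0; XOR with the mask flips it to 1.
  011111101
^ 100000000
-----------
  111111101

Answer: 111111101 (509)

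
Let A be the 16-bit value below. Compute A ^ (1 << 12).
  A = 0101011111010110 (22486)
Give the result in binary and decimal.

Mask = 1 << 12 = 0001000000000000
Bit 12 of A is 1; XOR with the mask flips it to 0.
  0101011111010110
^ 0001000000000000
------------------
  0100011111010110

Answer: 0100011111010110 (18390)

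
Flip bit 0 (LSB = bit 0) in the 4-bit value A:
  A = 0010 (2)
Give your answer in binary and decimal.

Mask = 1 << 0 = 0001
Bit 0 of A is 0; XOR with the mask flips it to 1.
  0010
^ 0001
------
  0011

Answer: 0011 (3)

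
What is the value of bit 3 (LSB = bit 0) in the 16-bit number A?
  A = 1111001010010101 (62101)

Bit 3 is the 4th from the right.
  1111001010010101
              ^
That bit is 0.

Answer: 0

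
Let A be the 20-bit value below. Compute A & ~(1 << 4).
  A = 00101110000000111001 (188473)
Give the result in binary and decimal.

Mask = ~(1 << 4) = 11111111111111101111
Bit 4 of A is 1, so AND-ing with the mask clears it to 0.
  00101110000000111001
& 11111111111111101111
----------------------
  00101110000000101001

Answer: 00101110000000101001 (188457)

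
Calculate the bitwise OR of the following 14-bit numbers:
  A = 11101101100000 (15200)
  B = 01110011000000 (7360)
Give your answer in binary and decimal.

Apply | to each column (1 where either bit is 1):
  11101101100000
| 01110011000000
----------------
  11111111100000

Answer: 11111111100000 (16352)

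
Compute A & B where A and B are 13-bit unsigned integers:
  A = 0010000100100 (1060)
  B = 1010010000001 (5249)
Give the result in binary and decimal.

Apply & to each column (1 only where both bits are 1):
  0010000100100
& 1010010000001
---------------
  0010000000000

Answer: 0010000000000 (1024)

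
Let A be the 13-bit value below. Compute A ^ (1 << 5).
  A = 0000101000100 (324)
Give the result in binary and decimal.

Mask = 1 << 5 = 0000000100000
Bit 5 of A is 0; XOR with the mask flips it to 1.
  0000101000100
^ 0000000100000
---------------
  0000101100100

Answer: 0000101100100 (356)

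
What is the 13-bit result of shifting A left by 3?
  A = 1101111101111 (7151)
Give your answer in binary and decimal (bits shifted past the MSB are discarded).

Shift left by 3: drop the top 3 bit(s), append 3 zero(s) on the right.
  1101111101111  ->  discard [110], keep [1111101111], append 000
= 1111101111000

Answer: 1111101111000 (8056)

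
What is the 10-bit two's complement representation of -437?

1. Binary of +437:  0110110101
2. Invert bits:     1001001010
3. Add 1:           1001001011

Answer: 1001001011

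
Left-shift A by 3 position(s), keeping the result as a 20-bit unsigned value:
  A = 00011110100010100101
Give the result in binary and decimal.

Shift left by 3: drop the top 3 bit(s), append 3 zero(s) on the right.
  00011110100010100101  ->  discard [000], keep [11110100010100101], append 000
= 11110100010100101000

Answer: 11110100010100101000 (1000744)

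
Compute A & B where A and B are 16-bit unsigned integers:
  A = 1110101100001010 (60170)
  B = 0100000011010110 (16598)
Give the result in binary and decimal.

Apply & to each column (1 only where both bits are 1):
  1110101100001010
& 0100000011010110
------------------
  0100000000000010

Answer: 0100000000000010 (16386)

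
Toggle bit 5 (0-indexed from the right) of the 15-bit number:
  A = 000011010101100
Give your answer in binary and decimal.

Mask = 1 << 5 = 000000000100000
Bit 5 of A is 1; XOR with the mask flips it to 0.
  000011010101100
^ 000000000100000
-----------------
  000011010001100

Answer: 000011010001100 (1676)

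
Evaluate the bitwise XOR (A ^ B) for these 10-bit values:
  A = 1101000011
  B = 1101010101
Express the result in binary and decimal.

Apply ^ to each column (1 where bits differ):
  1101000011
^ 1101010101
------------
  0000010110

Answer: 0000010110 (22)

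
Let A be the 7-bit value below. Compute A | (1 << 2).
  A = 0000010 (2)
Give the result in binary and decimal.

Mask = 1 << 2 = 0000100
Bit 2 of A is 0, so OR-ing with the mask flips it to 1.
  0000010
| 0000100
---------
  0000110

Answer: 0000110 (6)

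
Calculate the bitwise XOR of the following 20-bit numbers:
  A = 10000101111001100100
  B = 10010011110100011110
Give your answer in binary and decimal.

Apply ^ to each column (1 where bits differ):
  10000101111001100100
^ 10010011110100011110
----------------------
  00010110001101111010

Answer: 00010110001101111010 (91002)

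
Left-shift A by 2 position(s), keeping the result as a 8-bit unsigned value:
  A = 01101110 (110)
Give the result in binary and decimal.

Shift left by 2: drop the top 2 bit(s), append 2 zero(s) on the right.
  01101110  ->  discard [01], keep [101110], append 00
= 10111000

Answer: 10111000 (184)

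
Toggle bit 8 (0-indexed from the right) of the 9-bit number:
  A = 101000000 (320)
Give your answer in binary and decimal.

Mask = 1 << 8 = 100000000
Bit 8 of A is 1; XOR with the mask flips it to 0.
  101000000
^ 100000000
-----------
  001000000

Answer: 001000000 (64)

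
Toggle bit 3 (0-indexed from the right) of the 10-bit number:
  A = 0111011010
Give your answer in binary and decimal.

Mask = 1 << 3 = 0000001000
Bit 3 of A is 1; XOR with the mask flips it to 0.
  0111011010
^ 0000001000
------------
  0111010010

Answer: 0111010010 (466)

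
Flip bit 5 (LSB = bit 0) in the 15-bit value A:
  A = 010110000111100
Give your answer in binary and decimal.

Mask = 1 << 5 = 000000000100000
Bit 5 of A is 1; XOR with the mask flips it to 0.
  010110000111100
^ 000000000100000
-----------------
  010110000011100

Answer: 010110000011100 (11292)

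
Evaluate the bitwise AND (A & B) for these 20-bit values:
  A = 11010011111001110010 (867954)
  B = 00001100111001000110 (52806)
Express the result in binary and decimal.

Apply & to each column (1 only where both bits are 1):
  11010011111001110010
& 00001100111001000110
----------------------
  00000000111001000010

Answer: 00000000111001000010 (3650)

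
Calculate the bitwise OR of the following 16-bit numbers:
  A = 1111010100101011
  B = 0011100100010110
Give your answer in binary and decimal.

Apply | to each column (1 where either bit is 1):
  1111010100101011
| 0011100100010110
------------------
  1111110100111111

Answer: 1111110100111111 (64831)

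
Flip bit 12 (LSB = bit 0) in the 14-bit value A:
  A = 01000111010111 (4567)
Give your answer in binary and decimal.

Mask = 1 << 12 = 01000000000000
Bit 12 of A is 1; XOR with the mask flips it to 0.
  01000111010111
^ 01000000000000
----------------
  00000111010111

Answer: 00000111010111 (471)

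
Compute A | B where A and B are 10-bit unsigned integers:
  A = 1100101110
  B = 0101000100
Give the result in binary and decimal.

Apply | to each column (1 where either bit is 1):
  1100101110
| 0101000100
------------
  1101101110

Answer: 1101101110 (878)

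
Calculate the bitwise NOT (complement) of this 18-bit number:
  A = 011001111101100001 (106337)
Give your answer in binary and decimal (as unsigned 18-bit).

Flip each bit (0->1, 1->0):
  011001111101100001
  100110000010011110

Answer: 100110000010011110 (155806)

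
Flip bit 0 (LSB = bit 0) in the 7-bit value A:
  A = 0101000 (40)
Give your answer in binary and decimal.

Mask = 1 << 0 = 0000001
Bit 0 of A is 0; XOR with the mask flips it to 1.
  0101000
^ 0000001
---------
  0101001

Answer: 0101001 (41)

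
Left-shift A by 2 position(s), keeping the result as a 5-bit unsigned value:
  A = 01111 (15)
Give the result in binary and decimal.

Shift left by 2: drop the top 2 bit(s), append 2 zero(s) on the right.
  01111  ->  discard [01], keep [111], append 00
= 11100

Answer: 11100 (28)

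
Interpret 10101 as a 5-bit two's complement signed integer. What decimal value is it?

MSB is 1, so the value is negative. Find the magnitude:
1. Invert bits:  01010
2. Add 1:        01011  = 11
3. Apply sign:   -11

Answer: -11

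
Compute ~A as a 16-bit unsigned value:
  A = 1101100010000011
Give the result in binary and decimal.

Flip each bit (0->1, 1->0):
  1101100010000011
  0010011101111100

Answer: 0010011101111100 (10108)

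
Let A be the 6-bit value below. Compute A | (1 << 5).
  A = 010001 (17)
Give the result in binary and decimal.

Mask = 1 << 5 = 100000
Bit 5 of A is 0, so OR-ing with the mask flips it to 1.
  010001
| 100000
--------
  110001

Answer: 110001 (49)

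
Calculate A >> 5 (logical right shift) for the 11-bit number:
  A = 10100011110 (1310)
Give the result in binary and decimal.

Logical shift right by 5: drop the bottom 5 bit(s), prepend 5 zero(s) on the left.
  10100011110  ->  keep [101000], discard [11110], prepend 00000
= 00000101000

Answer: 00000101000 (40)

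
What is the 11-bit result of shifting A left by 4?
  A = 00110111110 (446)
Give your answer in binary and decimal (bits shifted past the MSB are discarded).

Shift left by 4: drop the top 4 bit(s), append 4 zero(s) on the right.
  00110111110  ->  discard [0011], keep [0111110], append 0000
= 01111100000

Answer: 01111100000 (992)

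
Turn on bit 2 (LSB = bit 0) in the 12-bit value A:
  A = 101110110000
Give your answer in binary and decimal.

Mask = 1 << 2 = 000000000100
Bit 2 of A is 0, so OR-ing with the mask flips it to 1.
  101110110000
| 000000000100
--------------
  101110110100

Answer: 101110110100 (2996)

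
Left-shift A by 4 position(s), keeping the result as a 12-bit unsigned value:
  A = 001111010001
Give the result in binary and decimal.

Shift left by 4: drop the top 4 bit(s), append 4 zero(s) on the right.
  001111010001  ->  discard [0011], keep [11010001], append 0000
= 110100010000

Answer: 110100010000 (3344)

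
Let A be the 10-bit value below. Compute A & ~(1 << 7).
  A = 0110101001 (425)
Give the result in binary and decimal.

Mask = ~(1 << 7) = 1101111111
Bit 7 of A is 1, so AND-ing with the mask clears it to 0.
  0110101001
& 1101111111
------------
  0100101001

Answer: 0100101001 (297)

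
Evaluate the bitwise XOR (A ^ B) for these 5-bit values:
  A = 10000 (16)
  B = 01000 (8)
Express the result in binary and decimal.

Apply ^ to each column (1 where bits differ):
  10000
^ 01000
-------
  11000

Answer: 11000 (24)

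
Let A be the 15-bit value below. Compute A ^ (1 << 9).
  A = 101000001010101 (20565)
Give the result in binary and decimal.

Mask = 1 << 9 = 000001000000000
Bit 9 of A is 0; XOR with the mask flips it to 1.
  101000001010101
^ 000001000000000
-----------------
  101001001010101

Answer: 101001001010101 (21077)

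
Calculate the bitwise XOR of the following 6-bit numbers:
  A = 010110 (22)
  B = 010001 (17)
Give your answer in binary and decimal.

Apply ^ to each column (1 where bits differ):
  010110
^ 010001
--------
  000111

Answer: 000111 (7)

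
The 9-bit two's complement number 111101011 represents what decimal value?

MSB is 1, so the value is negative. Find the magnitude:
1. Invert bits:  000010100
2. Add 1:        000010101  = 21
3. Apply sign:   -21

Answer: -21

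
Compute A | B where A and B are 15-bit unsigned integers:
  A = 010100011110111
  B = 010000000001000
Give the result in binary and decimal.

Apply | to each column (1 where either bit is 1):
  010100011110111
| 010000000001000
-----------------
  010100011111111

Answer: 010100011111111 (10495)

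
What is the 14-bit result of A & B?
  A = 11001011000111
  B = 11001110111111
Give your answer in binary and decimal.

Apply & to each column (1 only where both bits are 1):
  11001011000111
& 11001110111111
----------------
  11001010000111

Answer: 11001010000111 (12935)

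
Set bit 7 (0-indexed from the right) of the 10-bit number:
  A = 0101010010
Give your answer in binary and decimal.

Mask = 1 << 7 = 0010000000
Bit 7 of A is 0, so OR-ing with the mask flips it to 1.
  0101010010
| 0010000000
------------
  0111010010

Answer: 0111010010 (466)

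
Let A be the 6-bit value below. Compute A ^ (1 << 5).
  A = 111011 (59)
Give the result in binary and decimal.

Mask = 1 << 5 = 100000
Bit 5 of A is 1; XOR with the mask flips it to 0.
  111011
^ 100000
--------
  011011

Answer: 011011 (27)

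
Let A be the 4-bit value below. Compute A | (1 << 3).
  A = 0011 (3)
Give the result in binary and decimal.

Mask = 1 << 3 = 1000
Bit 3 of A is 0, so OR-ing with the mask flips it to 1.
  0011
| 1000
------
  1011

Answer: 1011 (11)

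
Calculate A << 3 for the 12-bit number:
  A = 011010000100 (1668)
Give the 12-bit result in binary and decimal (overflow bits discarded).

Shift left by 3: drop the top 3 bit(s), append 3 zero(s) on the right.
  011010000100  ->  discard [011], keep [010000100], append 000
= 010000100000

Answer: 010000100000 (1056)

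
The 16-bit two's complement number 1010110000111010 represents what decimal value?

MSB is 1, so the value is negative. Find the magnitude:
1. Invert bits:  0101001111000101
2. Add 1:        0101001111000110  = 21446
3. Apply sign:   -21446

Answer: -21446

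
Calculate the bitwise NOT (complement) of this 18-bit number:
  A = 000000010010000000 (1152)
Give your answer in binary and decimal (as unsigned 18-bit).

Flip each bit (0->1, 1->0):
  000000010010000000
  111111101101111111

Answer: 111111101101111111 (260991)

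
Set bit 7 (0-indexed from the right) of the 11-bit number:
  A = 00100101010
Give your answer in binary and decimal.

Mask = 1 << 7 = 00010000000
Bit 7 of A is 0, so OR-ing with the mask flips it to 1.
  00100101010
| 00010000000
-------------
  00110101010

Answer: 00110101010 (426)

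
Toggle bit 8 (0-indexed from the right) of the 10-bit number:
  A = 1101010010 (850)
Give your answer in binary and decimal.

Mask = 1 << 8 = 0100000000
Bit 8 of A is 1; XOR with the mask flips it to 0.
  1101010010
^ 0100000000
------------
  1001010010

Answer: 1001010010 (594)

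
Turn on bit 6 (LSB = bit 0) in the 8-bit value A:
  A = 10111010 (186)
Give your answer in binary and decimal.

Mask = 1 << 6 = 01000000
Bit 6 of A is 0, so OR-ing with the mask flips it to 1.
  10111010
| 01000000
----------
  11111010

Answer: 11111010 (250)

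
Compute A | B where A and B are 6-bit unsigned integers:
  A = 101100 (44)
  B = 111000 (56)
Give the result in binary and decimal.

Apply | to each column (1 where either bit is 1):
  101100
| 111000
--------
  111100

Answer: 111100 (60)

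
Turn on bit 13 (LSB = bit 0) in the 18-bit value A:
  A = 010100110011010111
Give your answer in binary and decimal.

Mask = 1 << 13 = 000010000000000000
Bit 13 of A is 0, so OR-ing with the mask flips it to 1.
  010100110011010111
| 000010000000000000
--------------------
  010110110011010111

Answer: 010110110011010111 (93399)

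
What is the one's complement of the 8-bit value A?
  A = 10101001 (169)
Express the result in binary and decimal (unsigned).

Flip each bit (0->1, 1->0):
  10101001
  01010110

Answer: 01010110 (86)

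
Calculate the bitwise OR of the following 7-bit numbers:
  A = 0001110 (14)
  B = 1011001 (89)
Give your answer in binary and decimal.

Apply | to each column (1 where either bit is 1):
  0001110
| 1011001
---------
  1011111

Answer: 1011111 (95)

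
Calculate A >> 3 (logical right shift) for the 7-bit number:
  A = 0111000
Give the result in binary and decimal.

Logical shift right by 3: drop the bottom 3 bit(s), prepend 3 zero(s) on the left.
  0111000  ->  keep [0111], discard [000], prepend 000
= 0000111

Answer: 0000111 (7)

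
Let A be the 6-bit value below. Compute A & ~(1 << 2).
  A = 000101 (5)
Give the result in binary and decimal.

Mask = ~(1 << 2) = 111011
Bit 2 of A is 1, so AND-ing with the mask clears it to 0.
  000101
& 111011
--------
  000001

Answer: 000001 (1)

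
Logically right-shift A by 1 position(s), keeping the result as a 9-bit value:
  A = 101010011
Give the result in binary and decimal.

Logical shift right by 1: drop the bottom 1 bit(s), prepend 1 zero(s) on the left.
  101010011  ->  keep [10101001], discard [1], prepend 0
= 010101001

Answer: 010101001 (169)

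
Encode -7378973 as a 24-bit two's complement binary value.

1. Binary of +7378973:  011100001001100000011101
2. Invert bits:     100011110110011111100010
3. Add 1:           100011110110011111100011

Answer: 100011110110011111100011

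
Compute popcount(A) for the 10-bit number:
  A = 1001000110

1001000110
1-bits at positions (from bit 0 = LSB): 1, 2, 6, 9
Count = 4

Answer: 4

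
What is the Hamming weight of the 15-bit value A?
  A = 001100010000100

001100010000100
1-bits at positions (from bit 0 = LSB): 2, 7, 11, 12
Count = 4

Answer: 4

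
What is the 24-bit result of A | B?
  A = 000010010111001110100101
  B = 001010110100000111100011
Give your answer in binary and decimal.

Apply | to each column (1 where either bit is 1):
  000010010111001110100101
| 001010110100000111100011
--------------------------
  001010110111001111100111

Answer: 001010110111001111100111 (2847719)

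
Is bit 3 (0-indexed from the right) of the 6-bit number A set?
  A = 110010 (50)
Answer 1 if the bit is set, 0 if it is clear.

Bit 3 is the 4th from the right.
  110010
    ^
That bit is 0.

Answer: 0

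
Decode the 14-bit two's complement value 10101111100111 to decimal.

MSB is 1, so the value is negative. Find the magnitude:
1. Invert bits:  01010000011000
2. Add 1:        01010000011001  = 5145
3. Apply sign:   -5145

Answer: -5145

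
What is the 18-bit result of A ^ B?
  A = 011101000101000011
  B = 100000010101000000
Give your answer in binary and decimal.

Apply ^ to each column (1 where bits differ):
  011101000101000011
^ 100000010101000000
--------------------
  111101010000000011

Answer: 111101010000000011 (250883)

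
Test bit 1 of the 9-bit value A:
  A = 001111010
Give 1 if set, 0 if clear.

Bit 1 is the 2nd from the right.
  001111010
         ^
That bit is 1.

Answer: 1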